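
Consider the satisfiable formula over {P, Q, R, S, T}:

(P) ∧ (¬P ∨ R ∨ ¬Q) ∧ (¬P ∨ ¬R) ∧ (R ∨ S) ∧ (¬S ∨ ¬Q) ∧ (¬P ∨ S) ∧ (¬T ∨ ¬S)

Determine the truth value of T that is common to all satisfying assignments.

Suppose T = True.
The clause (P) is unit, so P = True.
The clause (¬R) is unit, so R = False.
The clause (¬Q) is unit, so Q = False.
The clause (S) is unit, so S = True.
But (¬S) is also a unit clause — contradiction.
So every satisfying assignment has T = False.

False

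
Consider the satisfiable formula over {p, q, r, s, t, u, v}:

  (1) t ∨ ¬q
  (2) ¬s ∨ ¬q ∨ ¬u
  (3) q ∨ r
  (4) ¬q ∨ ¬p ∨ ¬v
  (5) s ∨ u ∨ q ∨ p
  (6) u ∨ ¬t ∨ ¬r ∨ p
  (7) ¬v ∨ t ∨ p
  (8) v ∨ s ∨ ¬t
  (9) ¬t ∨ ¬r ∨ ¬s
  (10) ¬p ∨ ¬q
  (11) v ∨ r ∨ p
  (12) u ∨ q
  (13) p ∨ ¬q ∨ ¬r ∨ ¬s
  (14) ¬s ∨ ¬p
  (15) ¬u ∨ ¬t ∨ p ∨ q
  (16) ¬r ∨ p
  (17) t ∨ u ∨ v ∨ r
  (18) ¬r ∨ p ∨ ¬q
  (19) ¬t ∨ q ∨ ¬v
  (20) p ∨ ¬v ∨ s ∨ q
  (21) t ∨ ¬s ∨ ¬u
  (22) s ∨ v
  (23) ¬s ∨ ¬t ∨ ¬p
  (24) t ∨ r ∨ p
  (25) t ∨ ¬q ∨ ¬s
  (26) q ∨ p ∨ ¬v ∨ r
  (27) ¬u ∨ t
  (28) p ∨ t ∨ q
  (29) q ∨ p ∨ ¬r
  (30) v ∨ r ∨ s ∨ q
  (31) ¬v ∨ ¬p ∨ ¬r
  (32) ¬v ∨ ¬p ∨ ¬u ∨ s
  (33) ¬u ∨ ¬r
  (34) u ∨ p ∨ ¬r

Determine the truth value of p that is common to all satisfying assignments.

Suppose p = True.
Unit clause (¬q) forces q = False.
Unit clause (r) forces r = True.
Unit clause (u) forces u = True.
That conflicts with the unit clause (¬u).
So every satisfying assignment has p = False.

False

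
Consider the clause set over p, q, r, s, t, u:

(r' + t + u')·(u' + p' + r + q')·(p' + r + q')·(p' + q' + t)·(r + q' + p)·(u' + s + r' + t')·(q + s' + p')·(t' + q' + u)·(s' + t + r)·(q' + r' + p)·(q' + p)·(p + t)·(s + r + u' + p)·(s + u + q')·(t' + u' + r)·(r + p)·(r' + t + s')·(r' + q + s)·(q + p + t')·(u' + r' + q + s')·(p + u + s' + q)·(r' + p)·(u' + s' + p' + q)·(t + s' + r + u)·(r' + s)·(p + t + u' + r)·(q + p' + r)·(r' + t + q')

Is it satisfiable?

Satisfiable

Branch on q: set q = 1.
The clause (p) is unit, so p = 1.
The clause (r) is unit, so r = 1.
The clause (t) is unit, so t = 1.
The clause (u) is unit, so u = 1.
The clause (s) is unit, so s = 1.
Every clause now holds.
A satisfying assignment: p: 1; q: 1; r: 1; s: 1; t: 1; u: 1.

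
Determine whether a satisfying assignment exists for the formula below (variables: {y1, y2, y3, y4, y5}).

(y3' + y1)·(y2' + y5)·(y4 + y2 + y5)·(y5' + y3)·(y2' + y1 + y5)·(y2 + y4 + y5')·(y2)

Yes

From the singleton clause (y2), y2 = 1.
From the singleton clause (y5), y5 = 1.
From the singleton clause (y3), y3 = 1.
From the singleton clause (y1), y1 = 1.
All clauses hold; y4 can take either value.
A satisfying assignment: y1 ↦ 1; y2 ↦ 1; y3 ↦ 1; y4 ↦ 1; y5 ↦ 1.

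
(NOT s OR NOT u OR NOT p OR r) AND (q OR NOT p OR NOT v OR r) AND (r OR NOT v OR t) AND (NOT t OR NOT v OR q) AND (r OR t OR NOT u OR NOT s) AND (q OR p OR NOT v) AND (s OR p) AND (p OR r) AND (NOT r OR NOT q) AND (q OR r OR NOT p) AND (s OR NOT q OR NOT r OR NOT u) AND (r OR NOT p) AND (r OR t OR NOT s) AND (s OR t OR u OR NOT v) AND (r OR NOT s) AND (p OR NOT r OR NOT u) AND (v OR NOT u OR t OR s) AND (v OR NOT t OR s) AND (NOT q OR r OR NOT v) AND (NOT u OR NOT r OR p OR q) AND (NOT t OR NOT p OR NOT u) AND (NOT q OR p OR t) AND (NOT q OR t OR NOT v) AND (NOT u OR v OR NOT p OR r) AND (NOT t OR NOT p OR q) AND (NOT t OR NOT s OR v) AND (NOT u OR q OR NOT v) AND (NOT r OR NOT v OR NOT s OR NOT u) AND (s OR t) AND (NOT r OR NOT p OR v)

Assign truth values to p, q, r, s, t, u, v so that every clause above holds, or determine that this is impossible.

p ↦ false; q ↦ false; r ↦ true; s ↦ true; t ↦ false; u ↦ false; v ↦ false

Branch on s: set s = true.
Unit clause (r) forces r = true.
Unit clause (NOT q) forces q = false.
Branch on t: set t = false.
Branch on p: set p = false.
Unit clause (NOT v) forces v = false.
Unit clause (NOT u) forces u = false.
All clauses are satisfied.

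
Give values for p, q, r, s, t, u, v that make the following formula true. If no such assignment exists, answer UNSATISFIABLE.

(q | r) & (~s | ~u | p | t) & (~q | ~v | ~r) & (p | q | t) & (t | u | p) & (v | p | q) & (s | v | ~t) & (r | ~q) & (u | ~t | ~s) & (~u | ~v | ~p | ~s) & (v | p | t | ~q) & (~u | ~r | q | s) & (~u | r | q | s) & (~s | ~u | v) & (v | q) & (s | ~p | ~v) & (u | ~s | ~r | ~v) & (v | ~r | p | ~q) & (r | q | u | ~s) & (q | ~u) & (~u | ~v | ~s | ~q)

p ↦ 1; q ↦ 1; r ↦ 1; s ↦ 1; t ↦ 0; u ↦ 0; v ↦ 0

Try q = 1.
From the singleton clause (r), r = 1.
From the singleton clause (~v), v = 0.
From the singleton clause (p), p = 1.
Try s = 1.
From the singleton clause (~u), u = 0.
From the singleton clause (~t), t = 0.
All clauses are satisfied.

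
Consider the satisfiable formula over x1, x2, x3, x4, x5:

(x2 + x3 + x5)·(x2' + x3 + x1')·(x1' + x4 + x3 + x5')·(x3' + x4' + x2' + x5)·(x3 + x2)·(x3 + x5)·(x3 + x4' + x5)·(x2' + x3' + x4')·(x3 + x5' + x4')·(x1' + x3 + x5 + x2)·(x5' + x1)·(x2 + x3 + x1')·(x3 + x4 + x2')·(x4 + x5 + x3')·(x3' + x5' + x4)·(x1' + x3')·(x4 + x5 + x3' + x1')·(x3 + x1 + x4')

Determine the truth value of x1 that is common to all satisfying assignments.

Suppose x1 = 1.
(x3') alone gives x3 = 0.
(x2') alone gives x2 = 0.
That conflicts with the unit clause (x2).
So every satisfying assignment has x1 = False.

False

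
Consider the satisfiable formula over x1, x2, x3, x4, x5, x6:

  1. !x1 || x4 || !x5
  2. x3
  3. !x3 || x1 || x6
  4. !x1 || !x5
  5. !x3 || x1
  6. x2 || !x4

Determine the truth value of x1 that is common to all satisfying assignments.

Suppose x1 = false.
Unit clause (x3) forces x3 = true.
Now (!x3) is unsatisfied and unit — conflict.
So every satisfying assignment has x1 = True.

True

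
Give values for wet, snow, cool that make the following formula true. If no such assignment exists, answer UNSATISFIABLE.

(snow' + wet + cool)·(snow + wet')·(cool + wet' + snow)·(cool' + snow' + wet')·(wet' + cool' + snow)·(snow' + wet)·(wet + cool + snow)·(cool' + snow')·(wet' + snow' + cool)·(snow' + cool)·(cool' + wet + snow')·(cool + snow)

wet=0, snow=0, cool=1

Try snow = 0.
From the singleton clause (wet'), wet = 0.
From the singleton clause (cool), cool = 1.
Every clause now holds.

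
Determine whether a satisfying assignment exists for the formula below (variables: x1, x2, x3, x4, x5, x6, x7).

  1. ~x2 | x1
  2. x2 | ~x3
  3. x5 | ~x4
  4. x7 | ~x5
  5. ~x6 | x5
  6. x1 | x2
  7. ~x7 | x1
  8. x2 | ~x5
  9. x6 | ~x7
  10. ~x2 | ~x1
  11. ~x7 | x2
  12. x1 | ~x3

Try x2 = 0.
(~x3) alone gives x3 = 0.
(x1) alone gives x1 = 1.
(~x5) alone gives x5 = 0.
(~x4) alone gives x4 = 0.
(~x6) alone gives x6 = 0.
(~x7) alone gives x7 = 0.
All clauses are satisfied.
A satisfying assignment: x1=1,  x2=0,  x3=0,  x4=0,  x5=0,  x6=0,  x7=0.

Yes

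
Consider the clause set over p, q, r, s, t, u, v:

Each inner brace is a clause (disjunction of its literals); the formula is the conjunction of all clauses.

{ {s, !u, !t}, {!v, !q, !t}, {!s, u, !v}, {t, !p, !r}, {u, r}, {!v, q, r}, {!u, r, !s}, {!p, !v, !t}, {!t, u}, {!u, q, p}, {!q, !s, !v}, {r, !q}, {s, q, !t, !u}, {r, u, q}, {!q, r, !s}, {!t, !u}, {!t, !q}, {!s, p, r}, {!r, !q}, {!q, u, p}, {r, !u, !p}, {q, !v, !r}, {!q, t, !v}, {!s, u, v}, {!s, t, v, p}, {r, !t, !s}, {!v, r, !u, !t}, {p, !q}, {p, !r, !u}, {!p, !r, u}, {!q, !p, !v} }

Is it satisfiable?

Satisfiable

Suppose u = false.
The clause (r) is unit, so r = true.
The clause (!t) is unit, so t = false.
The clause (!p) is unit, so p = false.
The clause (!q) is unit, so q = false.
The clause (!v) is unit, so v = false.
The clause (!s) is unit, so s = false.
This assignment satisfies each clause.
A satisfying assignment: p ↦ false; q ↦ false; r ↦ true; s ↦ false; t ↦ false; u ↦ false; v ↦ false.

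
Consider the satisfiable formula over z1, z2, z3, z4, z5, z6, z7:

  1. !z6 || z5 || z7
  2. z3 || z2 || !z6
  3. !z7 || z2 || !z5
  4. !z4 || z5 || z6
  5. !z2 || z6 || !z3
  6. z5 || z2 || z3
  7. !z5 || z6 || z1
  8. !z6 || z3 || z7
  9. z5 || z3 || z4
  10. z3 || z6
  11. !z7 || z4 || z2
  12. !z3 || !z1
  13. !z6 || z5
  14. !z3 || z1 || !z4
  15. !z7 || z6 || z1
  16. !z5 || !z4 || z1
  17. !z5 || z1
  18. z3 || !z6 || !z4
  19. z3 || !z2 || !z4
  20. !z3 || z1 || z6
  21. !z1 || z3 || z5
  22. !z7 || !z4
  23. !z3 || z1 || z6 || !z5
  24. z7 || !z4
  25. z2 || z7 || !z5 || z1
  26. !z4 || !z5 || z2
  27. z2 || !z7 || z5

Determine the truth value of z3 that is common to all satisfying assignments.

False

Suppose z3 = true.
(!z1) alone gives z1 = false.
(!z4) alone gives z4 = false.
(!z5) alone gives z5 = false.
(!z6) alone gives z6 = false.
But (z6) is also a unit clause — contradiction.
So every satisfying assignment has z3 = False.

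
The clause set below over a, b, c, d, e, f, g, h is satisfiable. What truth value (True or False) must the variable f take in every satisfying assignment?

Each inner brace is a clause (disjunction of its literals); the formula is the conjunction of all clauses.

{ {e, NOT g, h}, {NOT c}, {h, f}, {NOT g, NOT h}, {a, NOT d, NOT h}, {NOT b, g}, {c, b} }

Suppose f = false.
From the singleton clause (NOT c), c = false.
From the singleton clause (h), h = true.
From the singleton clause (NOT g), g = false.
From the singleton clause (NOT b), b = false.
But (b) is also a unit clause — contradiction.
So every satisfying assignment has f = True.

True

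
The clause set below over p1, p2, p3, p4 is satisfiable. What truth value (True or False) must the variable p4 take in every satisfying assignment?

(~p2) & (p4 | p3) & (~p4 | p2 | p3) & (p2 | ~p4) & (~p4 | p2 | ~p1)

Suppose p4 = 1.
From the singleton clause (~p2), p2 = 0.
But (p2) is also a unit clause — contradiction.
So every satisfying assignment has p4 = False.

False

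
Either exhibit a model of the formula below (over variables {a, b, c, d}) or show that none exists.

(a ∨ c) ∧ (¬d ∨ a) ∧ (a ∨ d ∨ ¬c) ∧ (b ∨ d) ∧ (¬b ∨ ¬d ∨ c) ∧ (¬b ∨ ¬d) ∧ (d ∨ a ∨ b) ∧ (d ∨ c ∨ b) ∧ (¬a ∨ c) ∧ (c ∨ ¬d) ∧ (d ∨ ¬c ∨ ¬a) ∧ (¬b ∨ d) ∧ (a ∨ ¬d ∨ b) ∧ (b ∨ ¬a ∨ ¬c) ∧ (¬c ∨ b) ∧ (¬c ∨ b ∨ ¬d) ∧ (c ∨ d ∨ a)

UNSATISFIABLE

Branch on a: set a = True.
(c) alone gives c = True.
(d) alone gives d = True.
(¬b) alone gives b = False.
That conflicts with the unit clause (b).
So a must be the other value — set a = False.
(c) alone gives c = True.
(¬d) alone gives d = False.
That conflicts with the unit clause (d).
Either choice for a ends in contradiction.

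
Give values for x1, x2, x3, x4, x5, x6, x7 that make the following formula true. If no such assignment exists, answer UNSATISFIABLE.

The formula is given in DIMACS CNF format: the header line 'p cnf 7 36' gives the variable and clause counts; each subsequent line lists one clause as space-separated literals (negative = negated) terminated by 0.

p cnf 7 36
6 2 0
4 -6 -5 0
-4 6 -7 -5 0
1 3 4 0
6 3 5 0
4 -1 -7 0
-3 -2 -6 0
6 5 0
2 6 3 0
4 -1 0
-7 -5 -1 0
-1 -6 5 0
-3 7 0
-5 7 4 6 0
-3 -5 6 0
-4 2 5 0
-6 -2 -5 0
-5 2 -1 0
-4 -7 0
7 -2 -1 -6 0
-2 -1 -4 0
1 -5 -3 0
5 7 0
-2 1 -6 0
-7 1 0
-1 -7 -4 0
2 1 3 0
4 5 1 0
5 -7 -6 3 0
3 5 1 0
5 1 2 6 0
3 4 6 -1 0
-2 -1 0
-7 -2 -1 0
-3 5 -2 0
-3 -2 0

Try x6 = False.
(x2) alone gives x2 = True.
(x5) alone gives x5 = True.
(¬x3) alone gives x3 = False.
(¬x1) alone gives x1 = False.
(x4) alone gives x4 = True.
(¬x7) alone gives x7 = False.
This assignment satisfies each clause.

x1: False, x2: True, x3: False, x4: True, x5: True, x6: False, x7: False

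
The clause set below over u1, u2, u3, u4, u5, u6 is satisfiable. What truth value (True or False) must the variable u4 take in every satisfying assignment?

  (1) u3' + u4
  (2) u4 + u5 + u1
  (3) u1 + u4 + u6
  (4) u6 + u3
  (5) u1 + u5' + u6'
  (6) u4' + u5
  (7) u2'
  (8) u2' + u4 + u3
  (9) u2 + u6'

True

Suppose u4 = 0.
From the singleton clause (u3'), u3 = 0.
From the singleton clause (u6), u6 = 1.
From the singleton clause (u2'), u2 = 0.
Now (u2) is unsatisfied and unit — conflict.
So every satisfying assignment has u4 = True.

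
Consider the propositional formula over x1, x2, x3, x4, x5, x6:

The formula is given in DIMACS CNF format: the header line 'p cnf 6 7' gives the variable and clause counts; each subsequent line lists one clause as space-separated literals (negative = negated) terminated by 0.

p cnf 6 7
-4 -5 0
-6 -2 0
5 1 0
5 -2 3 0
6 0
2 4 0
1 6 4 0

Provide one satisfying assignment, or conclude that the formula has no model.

The clause (x6) is unit, so x6 = True.
The clause (¬x2) is unit, so x2 = False.
The clause (x4) is unit, so x4 = True.
The clause (¬x5) is unit, so x5 = False.
The clause (x1) is unit, so x1 = True.
Every clause is now satisfied; x3 is unconstrained.

x1: True,  x2: False,  x3: False,  x4: True,  x5: False,  x6: True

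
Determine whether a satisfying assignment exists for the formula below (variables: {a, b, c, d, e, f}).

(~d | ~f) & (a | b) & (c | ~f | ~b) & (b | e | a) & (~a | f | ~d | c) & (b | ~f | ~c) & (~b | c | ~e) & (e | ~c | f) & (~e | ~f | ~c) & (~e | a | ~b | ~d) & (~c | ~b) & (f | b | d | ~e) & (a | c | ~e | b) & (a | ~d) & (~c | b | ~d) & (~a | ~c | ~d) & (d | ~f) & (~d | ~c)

Yes, satisfiable

Branch on d: set d = 0.
The clause (~f) is unit, so f = 0.
Branch on a: set a = 1.
Branch on e: set e = 0.
The clause (~c) is unit, so c = 0.
No clause remains; b is free.
A satisfying assignment: a: 1, b: 0, c: 0, d: 0, e: 0, f: 0.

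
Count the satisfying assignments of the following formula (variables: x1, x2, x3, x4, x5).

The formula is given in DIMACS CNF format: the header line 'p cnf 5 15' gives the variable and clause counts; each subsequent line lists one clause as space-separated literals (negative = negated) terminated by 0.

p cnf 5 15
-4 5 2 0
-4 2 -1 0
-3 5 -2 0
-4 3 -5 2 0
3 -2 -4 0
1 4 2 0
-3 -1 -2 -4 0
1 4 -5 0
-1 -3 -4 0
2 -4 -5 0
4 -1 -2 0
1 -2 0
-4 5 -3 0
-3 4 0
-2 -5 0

There are 2^5 = 32 truth assignments over (x1, x2, x3, x4, x5).
Split on x1. With x1 = True, the clauses containing x1 are satisfied and ¬x1 drops from the rest; 2 of the 2^4 = 16 assignments to the other variables satisfy what remains.
With x1 = False, by the same count on the reduced clause set, 0 assignments work.
Total: 2 + 0 = 2.

2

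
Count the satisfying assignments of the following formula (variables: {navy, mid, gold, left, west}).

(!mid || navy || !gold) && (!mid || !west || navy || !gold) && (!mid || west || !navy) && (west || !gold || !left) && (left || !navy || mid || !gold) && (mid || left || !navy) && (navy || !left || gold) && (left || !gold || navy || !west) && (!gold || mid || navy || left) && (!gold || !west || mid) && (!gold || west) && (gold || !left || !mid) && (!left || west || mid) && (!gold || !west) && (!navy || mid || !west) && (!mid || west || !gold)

There are 2^5 = 32 truth assignments over (navy, mid, gold, left, west).
Split on west. With west = true, the clauses containing west are satisfied and !west drops from the rest; 3 of the 2^4 = 16 assignments to the other variables satisfy what remains.
With west = false, by the same count on the reduced clause set, 2 assignments work.
Total: 3 + 2 = 5.

5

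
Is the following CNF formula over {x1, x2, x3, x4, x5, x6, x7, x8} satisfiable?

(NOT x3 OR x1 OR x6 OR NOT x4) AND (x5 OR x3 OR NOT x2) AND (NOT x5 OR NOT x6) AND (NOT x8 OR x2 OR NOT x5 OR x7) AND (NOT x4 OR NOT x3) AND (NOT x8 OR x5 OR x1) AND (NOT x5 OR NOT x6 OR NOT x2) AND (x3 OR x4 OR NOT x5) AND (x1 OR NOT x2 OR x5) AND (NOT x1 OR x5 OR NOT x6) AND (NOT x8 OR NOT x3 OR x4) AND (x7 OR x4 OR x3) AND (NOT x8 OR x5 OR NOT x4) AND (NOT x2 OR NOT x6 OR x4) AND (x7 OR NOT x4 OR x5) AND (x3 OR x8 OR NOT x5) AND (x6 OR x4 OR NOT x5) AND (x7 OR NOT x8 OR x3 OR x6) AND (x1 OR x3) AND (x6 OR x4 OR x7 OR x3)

Yes, satisfiable

Branch on x5: set x5 = false.
Branch on x3: set x3 = false.
The clause (NOT x2) is unit, so x2 = false.
The clause (x1) is unit, so x1 = true.
The clause (NOT x6) is unit, so x6 = false.
Branch on x7: set x7 = true.
Branch on x8: set x8 = false.
All clauses hold; x4 can take either value.
A satisfying assignment: x1: true; x2: false; x3: false; x4: true; x5: false; x6: false; x7: true; x8: false.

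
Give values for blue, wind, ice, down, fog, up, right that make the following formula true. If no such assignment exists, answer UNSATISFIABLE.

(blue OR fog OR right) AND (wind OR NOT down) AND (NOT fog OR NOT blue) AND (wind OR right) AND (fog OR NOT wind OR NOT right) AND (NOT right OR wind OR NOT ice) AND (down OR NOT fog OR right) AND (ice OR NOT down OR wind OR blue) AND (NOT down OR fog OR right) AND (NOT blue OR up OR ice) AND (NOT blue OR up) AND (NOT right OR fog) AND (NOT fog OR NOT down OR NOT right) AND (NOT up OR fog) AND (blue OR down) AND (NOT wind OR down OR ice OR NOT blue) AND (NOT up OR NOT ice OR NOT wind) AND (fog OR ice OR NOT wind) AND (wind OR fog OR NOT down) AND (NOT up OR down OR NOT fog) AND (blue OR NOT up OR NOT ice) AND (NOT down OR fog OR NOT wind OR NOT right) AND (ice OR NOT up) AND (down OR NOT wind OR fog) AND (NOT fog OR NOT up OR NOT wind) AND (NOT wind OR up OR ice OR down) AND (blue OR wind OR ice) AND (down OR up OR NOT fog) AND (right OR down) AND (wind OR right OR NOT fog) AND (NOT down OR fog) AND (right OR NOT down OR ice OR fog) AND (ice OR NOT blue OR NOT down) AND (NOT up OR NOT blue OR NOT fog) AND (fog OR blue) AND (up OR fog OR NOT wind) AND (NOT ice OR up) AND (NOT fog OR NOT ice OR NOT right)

blue: false, wind: true, ice: false, down: true, fog: true, up: false, right: false

Try wind = true.
Try fog = true.
From the singleton clause (NOT blue), blue = false.
From the singleton clause (down), down = true.
From the singleton clause (NOT right), right = false.
From the singleton clause (NOT up), up = false.
From the singleton clause (NOT ice), ice = false.
This assignment satisfies each clause.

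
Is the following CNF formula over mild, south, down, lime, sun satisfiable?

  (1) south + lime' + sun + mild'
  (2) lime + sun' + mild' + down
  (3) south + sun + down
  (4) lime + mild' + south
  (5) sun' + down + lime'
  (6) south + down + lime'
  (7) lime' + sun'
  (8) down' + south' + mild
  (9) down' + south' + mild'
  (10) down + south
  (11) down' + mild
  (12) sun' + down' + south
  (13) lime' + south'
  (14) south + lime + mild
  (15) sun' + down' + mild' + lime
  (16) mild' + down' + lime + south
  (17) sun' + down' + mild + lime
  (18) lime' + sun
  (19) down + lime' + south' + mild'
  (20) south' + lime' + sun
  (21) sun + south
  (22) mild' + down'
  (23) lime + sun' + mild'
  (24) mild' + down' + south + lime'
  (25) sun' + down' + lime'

Case lime = 0:
Case mild = 0:
From the singleton clause (down'), down = 0.
From the singleton clause (south), south = 1.
All clauses hold; sun can take either value.
A satisfying assignment: mild: 0,  south: 1,  down: 0,  lime: 0,  sun: 1.

Yes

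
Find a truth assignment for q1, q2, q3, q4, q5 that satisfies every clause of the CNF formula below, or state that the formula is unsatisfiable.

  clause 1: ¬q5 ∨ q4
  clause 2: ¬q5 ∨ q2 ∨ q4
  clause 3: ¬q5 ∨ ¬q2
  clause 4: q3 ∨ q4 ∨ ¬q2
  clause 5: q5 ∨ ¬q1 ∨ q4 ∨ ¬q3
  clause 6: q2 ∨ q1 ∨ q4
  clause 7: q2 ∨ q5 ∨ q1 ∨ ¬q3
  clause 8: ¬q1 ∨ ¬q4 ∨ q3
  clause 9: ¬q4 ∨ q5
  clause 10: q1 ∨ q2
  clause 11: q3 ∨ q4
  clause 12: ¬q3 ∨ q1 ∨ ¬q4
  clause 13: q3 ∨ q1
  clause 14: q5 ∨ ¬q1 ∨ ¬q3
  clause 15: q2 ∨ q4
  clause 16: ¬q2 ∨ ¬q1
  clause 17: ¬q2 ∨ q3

Suppose q5 = True.
Unit clause (q4) forces q4 = True.
Unit clause (¬q2) forces q2 = False.
Unit clause (q1) forces q1 = True.
Unit clause (q3) forces q3 = True.
This assignment satisfies each clause.

q1 ↦ True,  q2 ↦ False,  q3 ↦ True,  q4 ↦ True,  q5 ↦ True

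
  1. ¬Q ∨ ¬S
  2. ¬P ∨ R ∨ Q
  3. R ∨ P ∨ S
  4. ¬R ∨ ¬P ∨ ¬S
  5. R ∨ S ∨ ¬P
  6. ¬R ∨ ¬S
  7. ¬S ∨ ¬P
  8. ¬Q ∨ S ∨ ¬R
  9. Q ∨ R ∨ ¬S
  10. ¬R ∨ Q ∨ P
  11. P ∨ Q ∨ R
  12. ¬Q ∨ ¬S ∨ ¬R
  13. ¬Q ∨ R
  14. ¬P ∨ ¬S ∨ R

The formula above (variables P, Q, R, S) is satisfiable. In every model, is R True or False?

Suppose R = False.
Unit clause (¬Q) forces Q = False.
Unit clause (¬P) forces P = False.
But (P) is also a unit clause — contradiction.
So every satisfying assignment has R = True.

True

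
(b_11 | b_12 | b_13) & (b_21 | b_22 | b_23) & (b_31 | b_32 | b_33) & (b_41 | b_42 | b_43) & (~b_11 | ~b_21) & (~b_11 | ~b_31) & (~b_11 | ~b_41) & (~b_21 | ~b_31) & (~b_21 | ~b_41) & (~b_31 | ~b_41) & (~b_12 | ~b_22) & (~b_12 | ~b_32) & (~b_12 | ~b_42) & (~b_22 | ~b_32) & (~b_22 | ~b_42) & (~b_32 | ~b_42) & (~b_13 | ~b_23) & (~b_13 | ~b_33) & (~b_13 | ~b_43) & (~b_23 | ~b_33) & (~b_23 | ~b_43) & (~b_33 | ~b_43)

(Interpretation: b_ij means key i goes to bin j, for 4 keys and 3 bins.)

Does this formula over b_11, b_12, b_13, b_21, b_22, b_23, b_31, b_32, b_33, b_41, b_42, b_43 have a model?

Try b_11 = 0.
Try b_12 = 1.
The clause (~b_22) is unit, so b_22 = 0.
The clause (~b_32) is unit, so b_32 = 0.
The clause (~b_42) is unit, so b_42 = 0.
Try b_21 = 1.
The clause (~b_31) is unit, so b_31 = 0.
The clause (b_33) is unit, so b_33 = 1.
The clause (~b_41) is unit, so b_41 = 0.
The clause (b_43) is unit, so b_43 = 1.
Now (~b_43) is unsatisfied and unit — conflict.
Backtrack on b_21: now try b_21 = 0.
The clause (b_23) is unit, so b_23 = 1.
The clause (~b_13) is unit, so b_13 = 0.
The clause (~b_33) is unit, so b_33 = 0.
The clause (b_31) is unit, so b_31 = 1.
The clause (~b_41) is unit, so b_41 = 0.
The clause (b_43) is unit, so b_43 = 1.
Now (~b_43) is unsatisfied and unit — conflict.
Neither b_21 = 1 nor b_21 = 0 works.
Backtrack on b_12: now try b_12 = 0.
The clause (b_13) is unit, so b_13 = 1.
The clause (~b_23) is unit, so b_23 = 0.
The clause (~b_33) is unit, so b_33 = 0.
The clause (~b_43) is unit, so b_43 = 0.
Try b_21 = 1.
The clause (~b_31) is unit, so b_31 = 0.
The clause (b_32) is unit, so b_32 = 1.
The clause (~b_41) is unit, so b_41 = 0.
The clause (b_42) is unit, so b_42 = 1.
Now (~b_42) is unsatisfied and unit — conflict.
Backtrack on b_21: now try b_21 = 0.
The clause (b_22) is unit, so b_22 = 1.
The clause (~b_32) is unit, so b_32 = 0.
The clause (b_31) is unit, so b_31 = 1.
The clause (~b_41) is unit, so b_41 = 0.
The clause (b_42) is unit, so b_42 = 1.
Now (~b_42) is unsatisfied and unit — conflict.
Neither b_21 = 1 nor b_21 = 0 works.
Neither b_12 = 1 nor b_12 = 0 works.
Backtrack on b_11: now try b_11 = 1.
The clause (~b_21) is unit, so b_21 = 0.
The clause (~b_31) is unit, so b_31 = 0.
The clause (~b_41) is unit, so b_41 = 0.
Try b_22 = 1.
The clause (~b_12) is unit, so b_12 = 0.
The clause (~b_32) is unit, so b_32 = 0.
The clause (b_33) is unit, so b_33 = 1.
The clause (~b_42) is unit, so b_42 = 0.
The clause (b_43) is unit, so b_43 = 1.
Now (~b_43) is unsatisfied and unit — conflict.
Backtrack on b_22: now try b_22 = 0.
The clause (b_23) is unit, so b_23 = 1.
The clause (~b_13) is unit, so b_13 = 0.
The clause (~b_33) is unit, so b_33 = 0.
The clause (b_32) is unit, so b_32 = 1.
The clause (~b_12) is unit, so b_12 = 0.
The clause (~b_42) is unit, so b_42 = 0.
The clause (b_43) is unit, so b_43 = 1.
Now (~b_43) is unsatisfied and unit — conflict.
Neither b_22 = 1 nor b_22 = 0 works.
Neither b_11 = 1 nor b_11 = 0 works.
No assignment satisfies every clause.

Unsatisfiable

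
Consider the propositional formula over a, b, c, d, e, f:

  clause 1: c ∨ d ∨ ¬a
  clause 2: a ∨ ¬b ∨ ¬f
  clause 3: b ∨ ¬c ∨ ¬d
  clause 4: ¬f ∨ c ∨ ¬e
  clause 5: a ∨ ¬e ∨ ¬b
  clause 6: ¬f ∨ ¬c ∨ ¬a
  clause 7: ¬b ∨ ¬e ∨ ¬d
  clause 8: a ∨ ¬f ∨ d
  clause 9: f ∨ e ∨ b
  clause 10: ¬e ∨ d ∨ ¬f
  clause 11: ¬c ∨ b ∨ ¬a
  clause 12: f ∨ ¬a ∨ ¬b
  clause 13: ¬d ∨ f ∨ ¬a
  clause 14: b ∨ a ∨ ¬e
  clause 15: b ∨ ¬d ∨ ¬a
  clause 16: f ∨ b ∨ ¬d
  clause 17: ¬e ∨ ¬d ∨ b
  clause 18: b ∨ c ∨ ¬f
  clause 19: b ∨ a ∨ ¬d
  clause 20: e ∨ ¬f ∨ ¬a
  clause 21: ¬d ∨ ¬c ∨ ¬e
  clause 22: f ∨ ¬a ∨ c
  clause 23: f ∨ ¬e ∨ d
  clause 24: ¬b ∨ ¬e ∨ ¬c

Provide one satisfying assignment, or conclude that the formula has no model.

Branch on c: set c = True.
Branch on b: set b = True.
The clause (¬e) is unit, so e = False.
Branch on a: set a = False.
The clause (¬f) is unit, so f = False.
All clauses hold; d can take either value.

a=False; b=True; c=True; d=False; e=False; f=False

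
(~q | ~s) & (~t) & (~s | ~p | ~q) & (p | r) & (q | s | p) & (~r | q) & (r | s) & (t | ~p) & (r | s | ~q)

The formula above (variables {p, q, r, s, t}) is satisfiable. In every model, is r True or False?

True

Suppose r = 0.
From the singleton clause (~t), t = 0.
From the singleton clause (p), p = 1.
Now (~p) is unsatisfied and unit — conflict.
So every satisfying assignment has r = True.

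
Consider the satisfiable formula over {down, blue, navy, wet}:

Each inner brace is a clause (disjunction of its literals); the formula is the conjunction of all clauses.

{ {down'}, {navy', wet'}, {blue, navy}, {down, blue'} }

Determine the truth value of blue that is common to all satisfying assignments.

False

Suppose blue = 1.
From the singleton clause (down'), down = 0.
But (down) is also a unit clause — contradiction.
So every satisfying assignment has blue = False.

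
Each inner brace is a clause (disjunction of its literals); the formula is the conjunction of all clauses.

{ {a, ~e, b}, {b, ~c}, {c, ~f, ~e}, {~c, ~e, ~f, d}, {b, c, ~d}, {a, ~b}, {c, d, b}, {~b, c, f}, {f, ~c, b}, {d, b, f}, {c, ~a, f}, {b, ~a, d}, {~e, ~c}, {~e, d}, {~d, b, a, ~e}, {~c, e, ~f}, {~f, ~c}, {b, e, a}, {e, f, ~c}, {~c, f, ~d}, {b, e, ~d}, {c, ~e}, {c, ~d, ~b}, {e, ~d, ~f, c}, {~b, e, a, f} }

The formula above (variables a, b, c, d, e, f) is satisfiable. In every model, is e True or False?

False

Suppose e = 1.
Unit clause (~c) forces c = 0.
That conflicts with the unit clause (c).
So every satisfying assignment has e = False.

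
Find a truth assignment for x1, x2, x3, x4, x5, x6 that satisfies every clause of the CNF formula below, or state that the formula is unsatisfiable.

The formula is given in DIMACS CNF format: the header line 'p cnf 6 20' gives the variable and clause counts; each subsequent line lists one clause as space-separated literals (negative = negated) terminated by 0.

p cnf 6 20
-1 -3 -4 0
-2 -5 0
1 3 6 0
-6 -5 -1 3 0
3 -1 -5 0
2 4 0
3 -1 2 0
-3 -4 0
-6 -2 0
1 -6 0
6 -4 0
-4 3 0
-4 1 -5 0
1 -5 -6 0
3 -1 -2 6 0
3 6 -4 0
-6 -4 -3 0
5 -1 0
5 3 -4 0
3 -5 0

x1=False,  x2=True,  x3=True,  x4=False,  x5=False,  x6=False

Case x2 = True:
The clause (¬x5) is unit, so x5 = False.
The clause (¬x6) is unit, so x6 = False.
The clause (¬x4) is unit, so x4 = False.
The clause (¬x1) is unit, so x1 = False.
The clause (x3) is unit, so x3 = True.
This assignment satisfies each clause.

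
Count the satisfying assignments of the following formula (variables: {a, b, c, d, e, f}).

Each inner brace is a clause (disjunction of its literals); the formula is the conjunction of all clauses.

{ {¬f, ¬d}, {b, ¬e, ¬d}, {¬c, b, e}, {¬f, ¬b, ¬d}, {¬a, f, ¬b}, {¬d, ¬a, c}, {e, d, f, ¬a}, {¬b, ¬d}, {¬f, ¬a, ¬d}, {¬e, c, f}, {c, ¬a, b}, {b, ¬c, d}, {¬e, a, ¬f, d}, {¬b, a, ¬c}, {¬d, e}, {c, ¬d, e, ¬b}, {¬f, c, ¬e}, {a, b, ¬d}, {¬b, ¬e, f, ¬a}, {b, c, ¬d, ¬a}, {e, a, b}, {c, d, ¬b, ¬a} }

4

There are 2^6 = 64 truth assignments over (a, b, c, d, e, f).
Split on a. With a = True, the clauses containing a are satisfied and ¬a drops from the rest; 2 of the 2^5 = 32 assignments to the other variables satisfy what remains.
With a = False, by the same count on the reduced clause set, 2 assignments work.
(One model: a=F, b=T, c=F, d=F, e=F, f=F.)
Total: 2 + 2 = 4.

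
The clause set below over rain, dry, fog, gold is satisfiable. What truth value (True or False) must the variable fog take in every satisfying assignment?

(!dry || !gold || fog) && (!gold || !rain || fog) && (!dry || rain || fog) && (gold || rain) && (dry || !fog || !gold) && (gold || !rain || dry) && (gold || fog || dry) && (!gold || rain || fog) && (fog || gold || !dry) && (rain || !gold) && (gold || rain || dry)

True

Suppose fog = false.
Branch on dry: set dry = false.
From the singleton clause (gold), gold = true.
From the singleton clause (!rain), rain = false.
But (rain) is also a unit clause — contradiction.
Undo dry and try dry = true.
From the singleton clause (!gold), gold = false.
But (gold) is also a unit clause — contradiction.
Either choice for dry ends in contradiction.
So every satisfying assignment has fog = True.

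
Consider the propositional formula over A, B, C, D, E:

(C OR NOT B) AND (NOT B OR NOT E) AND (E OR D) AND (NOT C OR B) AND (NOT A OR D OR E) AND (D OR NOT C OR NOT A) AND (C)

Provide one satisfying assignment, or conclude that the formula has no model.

Unit clause (C) forces C = true.
Unit clause (B) forces B = true.
Unit clause (NOT E) forces E = false.
Unit clause (D) forces D = true.
All clauses hold; A can take either value.

A: false, B: true, C: true, D: true, E: false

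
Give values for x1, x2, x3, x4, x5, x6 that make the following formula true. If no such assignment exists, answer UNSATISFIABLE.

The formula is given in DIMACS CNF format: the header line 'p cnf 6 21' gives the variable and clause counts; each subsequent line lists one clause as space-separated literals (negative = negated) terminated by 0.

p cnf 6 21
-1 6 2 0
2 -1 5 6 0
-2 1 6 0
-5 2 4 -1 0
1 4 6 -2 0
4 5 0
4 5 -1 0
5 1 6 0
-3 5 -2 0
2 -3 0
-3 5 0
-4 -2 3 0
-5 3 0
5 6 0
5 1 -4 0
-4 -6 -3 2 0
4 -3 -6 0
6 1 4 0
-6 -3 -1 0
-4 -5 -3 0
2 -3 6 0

x1: True,  x2: True,  x3: True,  x4: False,  x5: True,  x6: False

Case x4 = False:
Unit clause (x5) forces x5 = True.
Unit clause (x3) forces x3 = True.
Unit clause (x2) forces x2 = True.
Unit clause (¬x6) forces x6 = False.
Unit clause (x1) forces x1 = True.
Every clause now holds.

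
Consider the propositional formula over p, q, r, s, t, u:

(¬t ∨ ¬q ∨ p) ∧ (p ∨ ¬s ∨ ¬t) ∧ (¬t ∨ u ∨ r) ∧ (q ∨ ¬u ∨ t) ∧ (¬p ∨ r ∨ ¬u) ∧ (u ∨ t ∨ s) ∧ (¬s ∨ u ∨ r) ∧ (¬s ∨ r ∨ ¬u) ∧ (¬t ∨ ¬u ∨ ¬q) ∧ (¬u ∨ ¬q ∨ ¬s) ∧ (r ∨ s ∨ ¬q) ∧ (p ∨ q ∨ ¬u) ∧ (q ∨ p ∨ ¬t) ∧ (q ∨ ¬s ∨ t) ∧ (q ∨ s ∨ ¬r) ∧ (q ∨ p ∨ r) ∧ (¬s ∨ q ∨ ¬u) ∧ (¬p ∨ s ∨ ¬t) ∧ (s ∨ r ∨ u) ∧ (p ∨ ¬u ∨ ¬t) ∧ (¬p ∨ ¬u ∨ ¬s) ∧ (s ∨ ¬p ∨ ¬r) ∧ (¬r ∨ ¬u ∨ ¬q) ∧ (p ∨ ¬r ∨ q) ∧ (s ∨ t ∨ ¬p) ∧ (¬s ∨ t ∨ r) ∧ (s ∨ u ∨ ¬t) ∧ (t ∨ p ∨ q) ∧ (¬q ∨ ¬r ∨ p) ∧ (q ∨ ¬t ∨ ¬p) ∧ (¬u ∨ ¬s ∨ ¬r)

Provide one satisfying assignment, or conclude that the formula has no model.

p: True,  q: True,  r: True,  s: True,  t: True,  u: False

Suppose t = True.
Suppose q = True.
(p) alone gives p = True.
(¬u) alone gives u = False.
(r) alone gives r = True.
(s) alone gives s = True.
All clauses are satisfied.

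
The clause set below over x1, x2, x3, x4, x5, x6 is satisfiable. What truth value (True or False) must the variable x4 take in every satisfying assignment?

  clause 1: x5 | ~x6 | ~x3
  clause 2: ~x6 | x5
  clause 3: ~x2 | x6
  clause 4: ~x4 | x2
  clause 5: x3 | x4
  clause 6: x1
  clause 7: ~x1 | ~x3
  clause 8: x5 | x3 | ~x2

Suppose x4 = 0.
Unit clause (x3) forces x3 = 1.
Unit clause (x1) forces x1 = 1.
Now (~x1) is unsatisfied and unit — conflict.
So every satisfying assignment has x4 = True.

True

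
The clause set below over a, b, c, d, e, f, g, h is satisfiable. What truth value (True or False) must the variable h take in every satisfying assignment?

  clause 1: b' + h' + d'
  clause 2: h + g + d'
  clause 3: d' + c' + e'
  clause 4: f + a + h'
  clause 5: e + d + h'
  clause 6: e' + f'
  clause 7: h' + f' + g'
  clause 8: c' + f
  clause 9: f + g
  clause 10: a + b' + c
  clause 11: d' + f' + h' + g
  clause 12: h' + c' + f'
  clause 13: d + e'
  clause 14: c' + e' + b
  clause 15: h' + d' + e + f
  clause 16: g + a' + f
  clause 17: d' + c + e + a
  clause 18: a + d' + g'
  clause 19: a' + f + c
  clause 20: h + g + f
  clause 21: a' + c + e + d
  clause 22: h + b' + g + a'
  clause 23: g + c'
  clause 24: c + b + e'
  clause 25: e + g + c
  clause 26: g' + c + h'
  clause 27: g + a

Suppose h = 1.
Branch on b: set b = 0.
Branch on f: set f = 1.
The clause (e') is unit, so e = 0.
The clause (d) is unit, so d = 1.
The clause (g') is unit, so g = 0.
Now (g) is unsatisfied and unit — conflict.
So f must be the other value — set f = 0.
The clause (a) is unit, so a = 1.
The clause (c') is unit, so c = 0.
Now (c) is unsatisfied and unit — conflict.
Both values of f lead to a conflict.
So b must be the other value — set b = 1.
The clause (d') is unit, so d = 0.
The clause (e) is unit, so e = 1.
Now (e') is unsatisfied and unit — conflict.
Both values of b lead to a conflict.
So every satisfying assignment has h = False.

False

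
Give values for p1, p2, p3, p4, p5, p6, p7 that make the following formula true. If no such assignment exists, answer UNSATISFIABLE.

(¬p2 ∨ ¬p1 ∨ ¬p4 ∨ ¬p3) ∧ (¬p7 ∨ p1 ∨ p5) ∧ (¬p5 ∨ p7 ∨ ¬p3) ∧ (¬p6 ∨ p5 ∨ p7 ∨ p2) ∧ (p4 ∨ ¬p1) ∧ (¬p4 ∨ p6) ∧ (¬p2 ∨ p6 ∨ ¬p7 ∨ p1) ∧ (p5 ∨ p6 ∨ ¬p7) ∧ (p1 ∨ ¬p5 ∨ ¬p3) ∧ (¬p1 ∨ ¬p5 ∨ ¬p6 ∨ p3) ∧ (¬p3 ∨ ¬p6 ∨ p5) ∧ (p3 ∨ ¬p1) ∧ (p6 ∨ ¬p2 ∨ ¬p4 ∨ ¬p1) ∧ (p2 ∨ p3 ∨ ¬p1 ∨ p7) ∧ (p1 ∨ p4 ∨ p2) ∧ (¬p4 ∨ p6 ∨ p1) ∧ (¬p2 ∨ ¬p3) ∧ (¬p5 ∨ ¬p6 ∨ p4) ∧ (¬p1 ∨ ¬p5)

p1 ↦ False; p2 ↦ True; p3 ↦ False; p4 ↦ True; p5 ↦ True; p6 ↦ True; p7 ↦ False

Suppose p4 = True.
(p6) alone gives p6 = True.
Suppose p3 = False.
(¬p1) alone gives p1 = False.
Suppose p7 = False.
Suppose p5 = True.
No clause remains; p2 is free.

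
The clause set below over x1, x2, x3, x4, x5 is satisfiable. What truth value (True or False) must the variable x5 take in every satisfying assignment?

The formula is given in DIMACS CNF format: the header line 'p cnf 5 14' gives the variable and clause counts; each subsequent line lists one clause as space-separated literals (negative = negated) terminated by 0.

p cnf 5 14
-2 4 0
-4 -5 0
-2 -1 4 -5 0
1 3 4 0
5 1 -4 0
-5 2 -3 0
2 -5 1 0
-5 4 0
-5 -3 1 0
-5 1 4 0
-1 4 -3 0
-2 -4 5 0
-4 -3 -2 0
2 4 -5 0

False

Suppose x5 = True.
From the singleton clause (¬x4), x4 = False.
But (x4) is also a unit clause — contradiction.
So every satisfying assignment has x5 = False.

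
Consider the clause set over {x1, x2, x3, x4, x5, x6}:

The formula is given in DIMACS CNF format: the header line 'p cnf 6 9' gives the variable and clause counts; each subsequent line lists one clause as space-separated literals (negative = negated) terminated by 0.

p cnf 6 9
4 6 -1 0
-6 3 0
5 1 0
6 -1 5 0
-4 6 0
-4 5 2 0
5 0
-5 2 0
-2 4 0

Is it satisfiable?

(x5) alone gives x5 = True.
(x2) alone gives x2 = True.
(x4) alone gives x4 = True.
(x6) alone gives x6 = True.
(x3) alone gives x3 = True.
All clauses hold; x1 can take either value.
A satisfying assignment: x1 ↦ True, x2 ↦ True, x3 ↦ True, x4 ↦ True, x5 ↦ True, x6 ↦ True.

Satisfiable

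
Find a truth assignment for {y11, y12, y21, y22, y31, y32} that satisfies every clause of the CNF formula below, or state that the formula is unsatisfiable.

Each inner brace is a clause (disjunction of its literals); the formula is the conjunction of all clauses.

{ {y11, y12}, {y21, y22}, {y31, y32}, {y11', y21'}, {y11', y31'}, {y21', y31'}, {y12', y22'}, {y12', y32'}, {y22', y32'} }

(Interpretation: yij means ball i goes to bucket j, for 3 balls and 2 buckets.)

Try y11 = 1.
From the singleton clause (y21'), y21 = 0.
From the singleton clause (y22), y22 = 1.
From the singleton clause (y31'), y31 = 0.
From the singleton clause (y32), y32 = 1.
Now (y32') is unsatisfied and unit — conflict.
Undo y11 and try y11 = 0.
From the singleton clause (y12), y12 = 1.
From the singleton clause (y22'), y22 = 0.
From the singleton clause (y21), y21 = 1.
From the singleton clause (y31'), y31 = 0.
From the singleton clause (y32), y32 = 1.
Now (y32') is unsatisfied and unit — conflict.
Neither y11 = 1 nor y11 = 0 works.

UNSATISFIABLE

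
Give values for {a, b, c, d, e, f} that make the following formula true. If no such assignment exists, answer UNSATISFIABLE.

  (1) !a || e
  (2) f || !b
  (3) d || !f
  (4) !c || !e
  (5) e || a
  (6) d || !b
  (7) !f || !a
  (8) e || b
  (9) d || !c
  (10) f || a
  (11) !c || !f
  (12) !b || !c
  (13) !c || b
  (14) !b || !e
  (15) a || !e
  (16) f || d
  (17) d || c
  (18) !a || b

UNSATISFIABLE

Suppose a = false.
Unit clause (e) forces e = true.
Now (!e) is unsatisfied and unit — conflict.
Backtrack on a: now try a = true.
Unit clause (e) forces e = true.
Unit clause (!c) forces c = false.
Unit clause (!f) forces f = false.
Unit clause (!b) forces b = false.
Now (b) is unsatisfied and unit — conflict.
Either choice for a ends in contradiction.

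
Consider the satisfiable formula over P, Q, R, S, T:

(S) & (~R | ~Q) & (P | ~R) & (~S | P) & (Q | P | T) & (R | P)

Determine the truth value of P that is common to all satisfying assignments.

Suppose P = 0.
Unit clause (S) forces S = 1.
But (~S) is also a unit clause — contradiction.
So every satisfying assignment has P = True.

True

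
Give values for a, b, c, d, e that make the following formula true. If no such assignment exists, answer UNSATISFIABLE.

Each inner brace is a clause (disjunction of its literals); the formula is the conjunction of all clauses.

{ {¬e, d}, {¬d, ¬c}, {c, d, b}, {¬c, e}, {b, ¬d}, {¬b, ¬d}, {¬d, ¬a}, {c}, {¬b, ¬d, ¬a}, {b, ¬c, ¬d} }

Unit clause (c) forces c = True.
Unit clause (¬d) forces d = False.
Unit clause (¬e) forces e = False.
That conflicts with the unit clause (e).

UNSATISFIABLE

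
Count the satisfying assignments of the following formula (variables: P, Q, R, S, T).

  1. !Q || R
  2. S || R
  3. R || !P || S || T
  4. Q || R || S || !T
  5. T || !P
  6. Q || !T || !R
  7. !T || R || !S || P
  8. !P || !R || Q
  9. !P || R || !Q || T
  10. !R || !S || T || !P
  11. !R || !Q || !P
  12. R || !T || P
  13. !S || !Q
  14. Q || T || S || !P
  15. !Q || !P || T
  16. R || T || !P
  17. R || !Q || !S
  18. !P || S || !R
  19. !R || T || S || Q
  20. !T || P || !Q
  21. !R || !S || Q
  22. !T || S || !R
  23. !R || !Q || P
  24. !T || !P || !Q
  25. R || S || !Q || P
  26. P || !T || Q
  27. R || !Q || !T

2

There are 2^5 = 32 truth assignments over (P, Q, R, S, T).
Split on R. With R = true, the clauses containing R are satisfied and !R drops from the rest; 0 of the 2^4 = 16 assignments to the other variables satisfy what remains.
With R = false, by the same count on the reduced clause set, 2 assignments work.
(One model: P=F, Q=F, R=F, S=T, T=F.)
Total: 0 + 2 = 2.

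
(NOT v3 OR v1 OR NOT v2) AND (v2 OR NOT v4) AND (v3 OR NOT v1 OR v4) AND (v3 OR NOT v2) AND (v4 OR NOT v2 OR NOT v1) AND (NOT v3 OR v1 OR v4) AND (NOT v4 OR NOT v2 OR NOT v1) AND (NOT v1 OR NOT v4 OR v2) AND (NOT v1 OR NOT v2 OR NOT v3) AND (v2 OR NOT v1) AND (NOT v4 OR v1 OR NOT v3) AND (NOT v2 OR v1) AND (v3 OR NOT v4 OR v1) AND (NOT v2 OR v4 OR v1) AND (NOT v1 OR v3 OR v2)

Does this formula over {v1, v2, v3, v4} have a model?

Yes, satisfiable

Branch on v2: set v2 = false.
From the singleton clause (NOT v4), v4 = false.
From the singleton clause (NOT v1), v1 = false.
From the singleton clause (NOT v3), v3 = false.
This assignment satisfies each clause.
A satisfying assignment: v1 ↦ false,  v2 ↦ false,  v3 ↦ false,  v4 ↦ false.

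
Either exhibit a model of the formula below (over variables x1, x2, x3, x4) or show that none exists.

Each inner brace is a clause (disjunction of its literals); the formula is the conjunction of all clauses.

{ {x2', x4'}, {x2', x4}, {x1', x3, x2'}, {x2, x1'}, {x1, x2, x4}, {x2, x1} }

Suppose x2 = 0.
Unit clause (x1') forces x1 = 0.
But (x1) is also a unit clause — contradiction.
Undo x2 and try x2 = 1.
Unit clause (x4') forces x4 = 0.
But (x4) is also a unit clause — contradiction.
Either choice for x2 ends in contradiction.

UNSATISFIABLE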